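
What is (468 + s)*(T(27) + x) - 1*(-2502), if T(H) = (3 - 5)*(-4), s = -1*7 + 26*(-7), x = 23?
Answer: 11151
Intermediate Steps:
s = -189 (s = -7 - 182 = -189)
T(H) = 8 (T(H) = -2*(-4) = 8)
(468 + s)*(T(27) + x) - 1*(-2502) = (468 - 189)*(8 + 23) - 1*(-2502) = 279*31 + 2502 = 8649 + 2502 = 11151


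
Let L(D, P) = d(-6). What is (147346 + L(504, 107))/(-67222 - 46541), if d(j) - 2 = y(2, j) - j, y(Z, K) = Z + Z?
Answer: -147358/113763 ≈ -1.2953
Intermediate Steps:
y(Z, K) = 2*Z
d(j) = 6 - j (d(j) = 2 + (2*2 - j) = 2 + (4 - j) = 6 - j)
L(D, P) = 12 (L(D, P) = 6 - 1*(-6) = 6 + 6 = 12)
(147346 + L(504, 107))/(-67222 - 46541) = (147346 + 12)/(-67222 - 46541) = 147358/(-113763) = 147358*(-1/113763) = -147358/113763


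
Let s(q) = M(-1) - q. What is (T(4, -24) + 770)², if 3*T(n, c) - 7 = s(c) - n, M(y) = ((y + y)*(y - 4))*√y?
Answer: 5461469/9 + 15580*I/3 ≈ 6.0683e+5 + 5193.3*I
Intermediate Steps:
M(y) = 2*y^(3/2)*(-4 + y) (M(y) = ((2*y)*(-4 + y))*√y = (2*y*(-4 + y))*√y = 2*y^(3/2)*(-4 + y))
s(q) = -q + 10*I (s(q) = 2*(-1)^(3/2)*(-4 - 1) - q = 2*(-I)*(-5) - q = 10*I - q = -q + 10*I)
T(n, c) = 7/3 - c/3 - n/3 + 10*I/3 (T(n, c) = 7/3 + ((-c + 10*I) - n)/3 = 7/3 + (-c - n + 10*I)/3 = 7/3 + (-c/3 - n/3 + 10*I/3) = 7/3 - c/3 - n/3 + 10*I/3)
(T(4, -24) + 770)² = ((7/3 - ⅓*(-24) - ⅓*4 + 10*I/3) + 770)² = ((7/3 + 8 - 4/3 + 10*I/3) + 770)² = ((9 + 10*I/3) + 770)² = (779 + 10*I/3)²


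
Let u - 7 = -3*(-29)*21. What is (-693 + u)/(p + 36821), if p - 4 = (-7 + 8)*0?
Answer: 1141/36825 ≈ 0.030984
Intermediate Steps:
p = 4 (p = 4 + (-7 + 8)*0 = 4 + 1*0 = 4 + 0 = 4)
u = 1834 (u = 7 - 3*(-29)*21 = 7 + 87*21 = 7 + 1827 = 1834)
(-693 + u)/(p + 36821) = (-693 + 1834)/(4 + 36821) = 1141/36825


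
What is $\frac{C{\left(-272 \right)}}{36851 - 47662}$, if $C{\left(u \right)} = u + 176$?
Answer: $\frac{96}{10811} \approx 0.0088798$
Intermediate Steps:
$C{\left(u \right)} = 176 + u$
$\frac{C{\left(-272 \right)}}{36851 - 47662} = \frac{176 - 272}{36851 - 47662} = - \frac{96}{-10811} = \left(-96\right) \left(- \frac{1}{10811}\right) = \frac{96}{10811}$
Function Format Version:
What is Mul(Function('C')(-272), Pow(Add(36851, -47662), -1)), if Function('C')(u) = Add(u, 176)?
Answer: Rational(96, 10811) ≈ 0.0088798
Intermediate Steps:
Function('C')(u) = Add(176, u)
Mul(Function('C')(-272), Pow(Add(36851, -47662), -1)) = Mul(Add(176, -272), Pow(Add(36851, -47662), -1)) = Mul(-96, Pow(-10811, -1)) = Mul(-96, Rational(-1, 10811)) = Rational(96, 10811)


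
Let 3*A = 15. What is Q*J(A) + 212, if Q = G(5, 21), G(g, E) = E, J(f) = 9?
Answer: 401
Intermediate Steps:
A = 5 (A = (⅓)*15 = 5)
Q = 21
Q*J(A) + 212 = 21*9 + 212 = 189 + 212 = 401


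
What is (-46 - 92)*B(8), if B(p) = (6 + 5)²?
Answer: -16698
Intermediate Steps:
B(p) = 121 (B(p) = 11² = 121)
(-46 - 92)*B(8) = (-46 - 92)*121 = -138*121 = -16698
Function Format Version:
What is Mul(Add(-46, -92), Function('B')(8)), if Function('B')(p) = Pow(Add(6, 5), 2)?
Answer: -16698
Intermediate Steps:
Function('B')(p) = 121 (Function('B')(p) = Pow(11, 2) = 121)
Mul(Add(-46, -92), Function('B')(8)) = Mul(Add(-46, -92), 121) = Mul(-138, 121) = -16698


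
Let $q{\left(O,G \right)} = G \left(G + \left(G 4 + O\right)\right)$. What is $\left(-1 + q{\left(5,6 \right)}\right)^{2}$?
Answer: $43681$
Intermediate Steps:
$q{\left(O,G \right)} = G \left(O + 5 G\right)$ ($q{\left(O,G \right)} = G \left(G + \left(4 G + O\right)\right) = G \left(G + \left(O + 4 G\right)\right) = G \left(O + 5 G\right)$)
$\left(-1 + q{\left(5,6 \right)}\right)^{2} = \left(-1 + 6 \left(5 + 5 \cdot 6\right)\right)^{2} = \left(-1 + 6 \left(5 + 30\right)\right)^{2} = \left(-1 + 6 \cdot 35\right)^{2} = \left(-1 + 210\right)^{2} = 209^{2} = 43681$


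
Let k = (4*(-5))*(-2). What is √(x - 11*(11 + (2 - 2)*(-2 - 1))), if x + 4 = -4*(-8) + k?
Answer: I*√53 ≈ 7.2801*I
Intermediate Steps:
k = 40 (k = -20*(-2) = 40)
x = 68 (x = -4 + (-4*(-8) + 40) = -4 + (32 + 40) = -4 + 72 = 68)
√(x - 11*(11 + (2 - 2)*(-2 - 1))) = √(68 - 11*(11 + (2 - 2)*(-2 - 1))) = √(68 - 11*(11 + 0*(-3))) = √(68 - 11*(11 + 0)) = √(68 - 11*11) = √(68 - 121) = √(-53) = I*√53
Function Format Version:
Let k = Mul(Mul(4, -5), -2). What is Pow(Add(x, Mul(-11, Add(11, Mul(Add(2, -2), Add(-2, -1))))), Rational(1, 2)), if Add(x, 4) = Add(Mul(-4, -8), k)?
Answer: Mul(I, Pow(53, Rational(1, 2))) ≈ Mul(7.2801, I)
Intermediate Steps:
k = 40 (k = Mul(-20, -2) = 40)
x = 68 (x = Add(-4, Add(Mul(-4, -8), 40)) = Add(-4, Add(32, 40)) = Add(-4, 72) = 68)
Pow(Add(x, Mul(-11, Add(11, Mul(Add(2, -2), Add(-2, -1))))), Rational(1, 2)) = Pow(Add(68, Mul(-11, Add(11, Mul(Add(2, -2), Add(-2, -1))))), Rational(1, 2)) = Pow(Add(68, Mul(-11, Add(11, Mul(0, -3)))), Rational(1, 2)) = Pow(Add(68, Mul(-11, Add(11, 0))), Rational(1, 2)) = Pow(Add(68, Mul(-11, 11)), Rational(1, 2)) = Pow(Add(68, -121), Rational(1, 2)) = Pow(-53, Rational(1, 2)) = Mul(I, Pow(53, Rational(1, 2)))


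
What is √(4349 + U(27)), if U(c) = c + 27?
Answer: √4403 ≈ 66.355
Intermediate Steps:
U(c) = 27 + c
√(4349 + U(27)) = √(4349 + (27 + 27)) = √(4349 + 54) = √4403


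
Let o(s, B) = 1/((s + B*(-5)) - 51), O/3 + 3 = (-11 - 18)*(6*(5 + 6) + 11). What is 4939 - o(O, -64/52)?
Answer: 433580006/87787 ≈ 4939.0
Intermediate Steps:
O = -6708 (O = -9 + 3*((-11 - 18)*(6*(5 + 6) + 11)) = -9 + 3*(-29*(6*11 + 11)) = -9 + 3*(-29*(66 + 11)) = -9 + 3*(-29*77) = -9 + 3*(-2233) = -9 - 6699 = -6708)
o(s, B) = 1/(-51 + s - 5*B) (o(s, B) = 1/((s - 5*B) - 51) = 1/(-51 + s - 5*B))
4939 - o(O, -64/52) = 4939 - 1/(-51 - 6708 - (-320)/52) = 4939 - 1/(-51 - 6708 - 5*(-16/13)) = 4939 - 1/(-51 - 6708 + 80/13) = 4939 - 1/(-87787/13) = 4939 - 1*(-13/87787) = 4939 + 13/87787 = 433580006/87787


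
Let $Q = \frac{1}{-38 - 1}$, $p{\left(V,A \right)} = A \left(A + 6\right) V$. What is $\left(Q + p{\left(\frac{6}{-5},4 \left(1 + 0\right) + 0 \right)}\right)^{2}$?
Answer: $\frac{3508129}{1521} \approx 2306.5$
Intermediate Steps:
$p{\left(V,A \right)} = A V \left(6 + A\right)$ ($p{\left(V,A \right)} = A \left(6 + A\right) V = A V \left(6 + A\right)$)
$Q = - \frac{1}{39}$ ($Q = \frac{1}{-39} = - \frac{1}{39} \approx -0.025641$)
$\left(Q + p{\left(\frac{6}{-5},4 \left(1 + 0\right) + 0 \right)}\right)^{2} = \left(- \frac{1}{39} + \left(4 \left(1 + 0\right) + 0\right) \frac{6}{-5} \left(6 + \left(4 \left(1 + 0\right) + 0\right)\right)\right)^{2} = \left(- \frac{1}{39} + \left(4 \cdot 1 + 0\right) 6 \left(- \frac{1}{5}\right) \left(6 + \left(4 \cdot 1 + 0\right)\right)\right)^{2} = \left(- \frac{1}{39} + \left(4 + 0\right) \left(- \frac{6}{5}\right) \left(6 + \left(4 + 0\right)\right)\right)^{2} = \left(- \frac{1}{39} + 4 \left(- \frac{6}{5}\right) \left(6 + 4\right)\right)^{2} = \left(- \frac{1}{39} + 4 \left(- \frac{6}{5}\right) 10\right)^{2} = \left(- \frac{1}{39} - 48\right)^{2} = \left(- \frac{1873}{39}\right)^{2} = \frac{3508129}{1521}$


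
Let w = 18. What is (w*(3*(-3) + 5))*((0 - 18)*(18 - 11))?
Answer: 9072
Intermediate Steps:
(w*(3*(-3) + 5))*((0 - 18)*(18 - 11)) = (18*(3*(-3) + 5))*((0 - 18)*(18 - 11)) = (18*(-9 + 5))*(-18*7) = (18*(-4))*(-126) = -72*(-126) = 9072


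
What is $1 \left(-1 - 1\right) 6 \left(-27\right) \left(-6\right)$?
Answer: $-1944$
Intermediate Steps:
$1 \left(-1 - 1\right) 6 \left(-27\right) \left(-6\right) = 1 \left(-2\right) 6 \left(-27\right) \left(-6\right) = \left(-2\right) 6 \left(-27\right) \left(-6\right) = \left(-12\right) \left(-27\right) \left(-6\right) = 324 \left(-6\right) = -1944$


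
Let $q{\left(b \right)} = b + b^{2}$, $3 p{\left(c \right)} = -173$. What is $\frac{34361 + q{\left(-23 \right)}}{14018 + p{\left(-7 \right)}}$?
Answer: $\frac{14943}{5983} \approx 2.4976$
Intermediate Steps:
$p{\left(c \right)} = - \frac{173}{3}$ ($p{\left(c \right)} = \frac{1}{3} \left(-173\right) = - \frac{173}{3}$)
$\frac{34361 + q{\left(-23 \right)}}{14018 + p{\left(-7 \right)}} = \frac{34361 - 23 \left(1 - 23\right)}{14018 - \frac{173}{3}} = \frac{34361 - -506}{\frac{41881}{3}} = \left(34361 + 506\right) \frac{3}{41881} = 34867 \cdot \frac{3}{41881} = \frac{14943}{5983}$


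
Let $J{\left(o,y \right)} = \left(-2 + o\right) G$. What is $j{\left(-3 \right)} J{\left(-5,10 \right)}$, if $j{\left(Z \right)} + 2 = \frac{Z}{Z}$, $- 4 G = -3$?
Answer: $\frac{21}{4} \approx 5.25$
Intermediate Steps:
$G = \frac{3}{4}$ ($G = \left(- \frac{1}{4}\right) \left(-3\right) = \frac{3}{4} \approx 0.75$)
$J{\left(o,y \right)} = - \frac{3}{2} + \frac{3 o}{4}$ ($J{\left(o,y \right)} = \left(-2 + o\right) \frac{3}{4} = - \frac{3}{2} + \frac{3 o}{4}$)
$j{\left(Z \right)} = -1$ ($j{\left(Z \right)} = -2 + \frac{Z}{Z} = -2 + 1 = -1$)
$j{\left(-3 \right)} J{\left(-5,10 \right)} = - (- \frac{3}{2} + \frac{3}{4} \left(-5\right)) = - (- \frac{3}{2} - \frac{15}{4}) = \left(-1\right) \left(- \frac{21}{4}\right) = \frac{21}{4}$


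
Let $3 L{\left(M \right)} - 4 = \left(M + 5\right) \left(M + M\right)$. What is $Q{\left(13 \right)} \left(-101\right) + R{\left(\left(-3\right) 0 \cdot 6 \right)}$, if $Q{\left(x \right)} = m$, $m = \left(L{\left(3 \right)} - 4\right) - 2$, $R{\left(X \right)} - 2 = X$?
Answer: $- \frac{3428}{3} \approx -1142.7$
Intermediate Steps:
$L{\left(M \right)} = \frac{4}{3} + \frac{2 M \left(5 + M\right)}{3}$ ($L{\left(M \right)} = \frac{4}{3} + \frac{\left(M + 5\right) \left(M + M\right)}{3} = \frac{4}{3} + \frac{\left(5 + M\right) 2 M}{3} = \frac{4}{3} + \frac{2 M \left(5 + M\right)}{3}$)
$R{\left(X \right)} = 2 + X$
$m = \frac{34}{3}$ ($m = \left(\left(\frac{4}{3} + \frac{2 \cdot 3^{2}}{3} + \frac{10}{3} \cdot 3\right) - 4\right) - 2 = \left(\left(\frac{4}{3} + \frac{2}{3} \cdot 9 + 10\right) - 4\right) - 2 = \left(\left(\frac{4}{3} + 6 + 10\right) - 4\right) - 2 = \left(\frac{52}{3} - 4\right) - 2 = \frac{40}{3} - 2 = \frac{34}{3} \approx 11.333$)
$Q{\left(x \right)} = \frac{34}{3}$
$Q{\left(13 \right)} \left(-101\right) + R{\left(\left(-3\right) 0 \cdot 6 \right)} = \frac{34}{3} \left(-101\right) + \left(2 + \left(-3\right) 0 \cdot 6\right) = - \frac{3434}{3} + \left(2 + 0 \cdot 6\right) = - \frac{3434}{3} + \left(2 + 0\right) = - \frac{3434}{3} + 2 = - \frac{3428}{3}$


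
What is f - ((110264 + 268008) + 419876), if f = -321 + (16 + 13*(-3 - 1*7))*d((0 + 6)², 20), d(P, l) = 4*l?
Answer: -807589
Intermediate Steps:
f = -9441 (f = -321 + (16 + 13*(-3 - 1*7))*(4*20) = -321 + (16 + 13*(-3 - 7))*80 = -321 + (16 + 13*(-10))*80 = -321 + (16 - 130)*80 = -321 - 114*80 = -321 - 9120 = -9441)
f - ((110264 + 268008) + 419876) = -9441 - ((110264 + 268008) + 419876) = -9441 - (378272 + 419876) = -9441 - 1*798148 = -9441 - 798148 = -807589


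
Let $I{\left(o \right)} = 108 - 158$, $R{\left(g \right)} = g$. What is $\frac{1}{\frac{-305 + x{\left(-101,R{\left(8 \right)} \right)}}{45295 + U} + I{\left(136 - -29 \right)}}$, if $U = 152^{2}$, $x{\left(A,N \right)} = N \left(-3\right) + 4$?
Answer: $- \frac{68399}{3420275} \approx -0.019998$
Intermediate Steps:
$x{\left(A,N \right)} = 4 - 3 N$ ($x{\left(A,N \right)} = - 3 N + 4 = 4 - 3 N$)
$I{\left(o \right)} = -50$ ($I{\left(o \right)} = 108 - 158 = -50$)
$U = 23104$
$\frac{1}{\frac{-305 + x{\left(-101,R{\left(8 \right)} \right)}}{45295 + U} + I{\left(136 - -29 \right)}} = \frac{1}{\frac{-305 + \left(4 - 24\right)}{45295 + 23104} - 50} = \frac{1}{\frac{-305 + \left(4 - 24\right)}{68399} - 50} = \frac{1}{\left(-305 - 20\right) \frac{1}{68399} - 50} = \frac{1}{\left(-325\right) \frac{1}{68399} - 50} = \frac{1}{- \frac{325}{68399} - 50} = \frac{1}{- \frac{3420275}{68399}} = - \frac{68399}{3420275}$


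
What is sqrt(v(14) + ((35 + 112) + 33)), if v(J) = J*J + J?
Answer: sqrt(390) ≈ 19.748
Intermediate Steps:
v(J) = J + J**2 (v(J) = J**2 + J = J + J**2)
sqrt(v(14) + ((35 + 112) + 33)) = sqrt(14*(1 + 14) + ((35 + 112) + 33)) = sqrt(14*15 + (147 + 33)) = sqrt(210 + 180) = sqrt(390)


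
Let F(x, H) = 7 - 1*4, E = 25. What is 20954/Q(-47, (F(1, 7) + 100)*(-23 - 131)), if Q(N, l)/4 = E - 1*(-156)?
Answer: 10477/362 ≈ 28.942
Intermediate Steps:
F(x, H) = 3 (F(x, H) = 7 - 4 = 3)
Q(N, l) = 724 (Q(N, l) = 4*(25 - 1*(-156)) = 4*(25 + 156) = 4*181 = 724)
20954/Q(-47, (F(1, 7) + 100)*(-23 - 131)) = 20954/724 = 20954*(1/724) = 10477/362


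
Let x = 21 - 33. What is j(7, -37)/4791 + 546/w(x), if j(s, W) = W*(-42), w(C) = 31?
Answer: 888020/49507 ≈ 17.937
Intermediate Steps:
x = -12
j(s, W) = -42*W
j(7, -37)/4791 + 546/w(x) = -42*(-37)/4791 + 546/31 = 1554*(1/4791) + 546*(1/31) = 518/1597 + 546/31 = 888020/49507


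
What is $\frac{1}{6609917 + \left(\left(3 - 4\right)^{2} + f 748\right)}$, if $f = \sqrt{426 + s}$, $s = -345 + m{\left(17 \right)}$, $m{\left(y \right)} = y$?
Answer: $\frac{472137}{3120782938238} - \frac{187 \sqrt{2}}{1560391469119} \approx 1.5112 \cdot 10^{-7}$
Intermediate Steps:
$s = -328$ ($s = -345 + 17 = -328$)
$f = 7 \sqrt{2}$ ($f = \sqrt{426 - 328} = \sqrt{98} = 7 \sqrt{2} \approx 9.8995$)
$\frac{1}{6609917 + \left(\left(3 - 4\right)^{2} + f 748\right)} = \frac{1}{6609917 + \left(\left(3 - 4\right)^{2} + 7 \sqrt{2} \cdot 748\right)} = \frac{1}{6609917 + \left(\left(-1\right)^{2} + 5236 \sqrt{2}\right)} = \frac{1}{6609917 + \left(1 + 5236 \sqrt{2}\right)} = \frac{1}{6609918 + 5236 \sqrt{2}}$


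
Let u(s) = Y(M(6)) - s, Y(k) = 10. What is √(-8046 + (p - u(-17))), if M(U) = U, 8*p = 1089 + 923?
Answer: I*√31286/2 ≈ 88.439*I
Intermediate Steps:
p = 503/2 (p = (1089 + 923)/8 = (⅛)*2012 = 503/2 ≈ 251.50)
u(s) = 10 - s
√(-8046 + (p - u(-17))) = √(-8046 + (503/2 - (10 - 1*(-17)))) = √(-8046 + (503/2 - (10 + 17))) = √(-8046 + (503/2 - 1*27)) = √(-8046 + (503/2 - 27)) = √(-8046 + 449/2) = √(-15643/2) = I*√31286/2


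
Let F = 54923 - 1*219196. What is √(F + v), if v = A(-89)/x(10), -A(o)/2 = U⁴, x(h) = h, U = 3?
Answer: I*√4107230/5 ≈ 405.33*I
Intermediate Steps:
A(o) = -162 (A(o) = -2*3⁴ = -2*81 = -162)
F = -164273 (F = 54923 - 219196 = -164273)
v = -81/5 (v = -162/10 = -162*⅒ = -81/5 ≈ -16.200)
√(F + v) = √(-164273 - 81/5) = √(-821446/5) = I*√4107230/5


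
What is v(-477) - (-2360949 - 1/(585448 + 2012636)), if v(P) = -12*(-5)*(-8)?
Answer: 6132696741397/2598084 ≈ 2.3605e+6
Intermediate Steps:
v(P) = -480 (v(P) = 60*(-8) = -480)
v(-477) - (-2360949 - 1/(585448 + 2012636)) = -480 - (-2360949 - 1/(585448 + 2012636)) = -480 - (-2360949 - 1/2598084) = -480 - 1*(-6133943821717/2598084) = -480 + 6133943821717/2598084 = 6132696741397/2598084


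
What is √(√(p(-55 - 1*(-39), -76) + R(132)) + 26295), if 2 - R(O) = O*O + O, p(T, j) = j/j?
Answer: √(26295 + I*√17553) ≈ 162.16 + 0.4085*I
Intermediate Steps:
p(T, j) = 1
R(O) = 2 - O - O² (R(O) = 2 - (O*O + O) = 2 - (O² + O) = 2 - (O + O²) = 2 + (-O - O²) = 2 - O - O²)
√(√(p(-55 - 1*(-39), -76) + R(132)) + 26295) = √(√(1 + (2 - 1*132 - 1*132²)) + 26295) = √(√(1 + (2 - 132 - 1*17424)) + 26295) = √(√(1 + (2 - 132 - 17424)) + 26295) = √(√(1 - 17554) + 26295) = √(√(-17553) + 26295) = √(I*√17553 + 26295) = √(26295 + I*√17553)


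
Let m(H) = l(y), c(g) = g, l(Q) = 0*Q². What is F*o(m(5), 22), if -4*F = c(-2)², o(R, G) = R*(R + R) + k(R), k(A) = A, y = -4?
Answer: 0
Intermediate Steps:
l(Q) = 0
m(H) = 0
o(R, G) = R + 2*R² (o(R, G) = R*(R + R) + R = R*(2*R) + R = 2*R² + R = R + 2*R²)
F = -1 (F = -¼*(-2)² = -¼*4 = -1)
F*o(m(5), 22) = -0*(1 + 2*0) = -0*(1 + 0) = -0 = -1*0 = 0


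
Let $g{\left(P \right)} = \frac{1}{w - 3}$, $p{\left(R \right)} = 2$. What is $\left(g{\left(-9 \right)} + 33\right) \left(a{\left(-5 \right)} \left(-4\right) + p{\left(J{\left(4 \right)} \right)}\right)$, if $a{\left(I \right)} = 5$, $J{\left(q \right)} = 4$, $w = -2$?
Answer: $- \frac{2952}{5} \approx -590.4$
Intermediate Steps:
$g{\left(P \right)} = - \frac{1}{5}$ ($g{\left(P \right)} = \frac{1}{-2 - 3} = \frac{1}{-5} = - \frac{1}{5}$)
$\left(g{\left(-9 \right)} + 33\right) \left(a{\left(-5 \right)} \left(-4\right) + p{\left(J{\left(4 \right)} \right)}\right) = \left(- \frac{1}{5} + 33\right) \left(5 \left(-4\right) + 2\right) = \frac{164 \left(-20 + 2\right)}{5} = \frac{164}{5} \left(-18\right) = - \frac{2952}{5}$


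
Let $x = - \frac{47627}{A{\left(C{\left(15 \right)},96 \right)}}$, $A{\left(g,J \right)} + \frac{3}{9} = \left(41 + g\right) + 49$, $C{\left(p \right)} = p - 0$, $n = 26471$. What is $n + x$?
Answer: $\frac{8169013}{314} \approx 26016.0$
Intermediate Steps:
$C{\left(p \right)} = p$ ($C{\left(p \right)} = p + 0 = p$)
$A{\left(g,J \right)} = \frac{269}{3} + g$ ($A{\left(g,J \right)} = - \frac{1}{3} + \left(\left(41 + g\right) + 49\right) = - \frac{1}{3} + \left(90 + g\right) = \frac{269}{3} + g$)
$x = - \frac{142881}{314}$ ($x = - \frac{47627}{\frac{269}{3} + 15} = - \frac{47627}{\frac{314}{3}} = \left(-47627\right) \frac{3}{314} = - \frac{142881}{314} \approx -455.04$)
$n + x = 26471 - \frac{142881}{314} = \frac{8169013}{314}$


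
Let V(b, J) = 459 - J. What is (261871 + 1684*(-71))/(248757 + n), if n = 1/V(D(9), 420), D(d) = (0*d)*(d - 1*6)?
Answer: 5549973/9701524 ≈ 0.57207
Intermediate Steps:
D(d) = 0 (D(d) = 0*(d - 6) = 0*(-6 + d) = 0)
n = 1/39 (n = 1/(459 - 1*420) = 1/(459 - 420) = 1/39 ≈ 0.025641)
(261871 + 1684*(-71))/(248757 + n) = (261871 + 1684*(-71))/(248757 + 1/39) = (261871 - 119564)/(9701524/39) = 142307*(39/9701524) = 5549973/9701524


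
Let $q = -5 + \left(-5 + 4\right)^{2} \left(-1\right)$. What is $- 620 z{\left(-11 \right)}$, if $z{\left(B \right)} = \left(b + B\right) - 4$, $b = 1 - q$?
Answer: $4960$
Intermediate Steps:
$q = -6$ ($q = -5 + \left(-1\right)^{2} \left(-1\right) = -5 + 1 \left(-1\right) = -5 - 1 = -6$)
$b = 7$ ($b = 1 - -6 = 1 + 6 = 7$)
$z{\left(B \right)} = 3 + B$ ($z{\left(B \right)} = \left(7 + B\right) - 4 = 3 + B$)
$- 620 z{\left(-11 \right)} = - 620 \left(3 - 11\right) = \left(-620\right) \left(-8\right) = 4960$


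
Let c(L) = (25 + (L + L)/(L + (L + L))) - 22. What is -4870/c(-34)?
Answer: -14610/11 ≈ -1328.2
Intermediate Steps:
c(L) = 11/3 (c(L) = (25 + (2*L)/(L + 2*L)) - 22 = (25 + (2*L)/((3*L))) - 22 = (25 + (2*L)*(1/(3*L))) - 22 = (25 + 2/3) - 22 = 77/3 - 22 = 11/3)
-4870/c(-34) = -4870/11/3 = -4870*3/11 = -14610/11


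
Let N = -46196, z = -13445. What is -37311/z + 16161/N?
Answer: 1506334311/621105220 ≈ 2.4252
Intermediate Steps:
-37311/z + 16161/N = -37311/(-13445) + 16161/(-46196) = -37311*(-1/13445) + 16161*(-1/46196) = 37311/13445 - 16161/46196 = 1506334311/621105220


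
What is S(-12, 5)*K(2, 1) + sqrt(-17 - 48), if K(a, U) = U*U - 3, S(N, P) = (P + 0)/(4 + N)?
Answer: 5/4 + I*sqrt(65) ≈ 1.25 + 8.0623*I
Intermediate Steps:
S(N, P) = P/(4 + N)
K(a, U) = -3 + U**2 (K(a, U) = U**2 - 3 = -3 + U**2)
S(-12, 5)*K(2, 1) + sqrt(-17 - 48) = (5/(4 - 12))*(-3 + 1**2) + sqrt(-17 - 48) = (5/(-8))*(-3 + 1) + sqrt(-65) = (5*(-1/8))*(-2) + I*sqrt(65) = -5/8*(-2) + I*sqrt(65) = 5/4 + I*sqrt(65)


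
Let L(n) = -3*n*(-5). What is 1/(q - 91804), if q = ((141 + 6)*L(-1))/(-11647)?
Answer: -11647/1069238983 ≈ -1.0893e-5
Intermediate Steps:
L(n) = 15*n
q = 2205/11647 (q = ((141 + 6)*(15*(-1)))/(-11647) = (147*(-15))*(-1/11647) = -2205*(-1/11647) = 2205/11647 ≈ 0.18932)
1/(q - 91804) = 1/(2205/11647 - 91804) = 1/(-1069238983/11647) = -11647/1069238983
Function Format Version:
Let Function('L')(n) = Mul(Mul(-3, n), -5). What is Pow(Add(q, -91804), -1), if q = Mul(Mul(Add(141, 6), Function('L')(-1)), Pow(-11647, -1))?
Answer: Rational(-11647, 1069238983) ≈ -1.0893e-5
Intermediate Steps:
Function('L')(n) = Mul(15, n)
q = Rational(2205, 11647) (q = Mul(Mul(Add(141, 6), Mul(15, -1)), Pow(-11647, -1)) = Mul(Mul(147, -15), Rational(-1, 11647)) = Mul(-2205, Rational(-1, 11647)) = Rational(2205, 11647) ≈ 0.18932)
Pow(Add(q, -91804), -1) = Pow(Add(Rational(2205, 11647), -91804), -1) = Pow(Rational(-1069238983, 11647), -1) = Rational(-11647, 1069238983)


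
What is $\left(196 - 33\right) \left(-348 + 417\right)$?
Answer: $11247$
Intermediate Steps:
$\left(196 - 33\right) \left(-348 + 417\right) = 163 \cdot 69 = 11247$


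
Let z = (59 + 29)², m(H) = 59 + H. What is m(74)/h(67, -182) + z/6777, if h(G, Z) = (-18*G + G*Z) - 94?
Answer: 34532065/30482946 ≈ 1.1328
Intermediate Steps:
h(G, Z) = -94 - 18*G + G*Z
z = 7744 (z = 88² = 7744)
m(74)/h(67, -182) + z/6777 = (59 + 74)/(-94 - 18*67 + 67*(-182)) + 7744/6777 = 133/(-94 - 1206 - 12194) + 7744*(1/6777) = 133/(-13494) + 7744/6777 = 133*(-1/13494) + 7744/6777 = -133/13494 + 7744/6777 = 34532065/30482946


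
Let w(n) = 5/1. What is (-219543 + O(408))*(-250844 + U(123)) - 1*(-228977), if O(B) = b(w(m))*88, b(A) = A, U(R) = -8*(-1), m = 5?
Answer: 54959149085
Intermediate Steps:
U(R) = 8
w(n) = 5 (w(n) = 5*1 = 5)
O(B) = 440 (O(B) = 5*88 = 440)
(-219543 + O(408))*(-250844 + U(123)) - 1*(-228977) = (-219543 + 440)*(-250844 + 8) - 1*(-228977) = -219103*(-250836) + 228977 = 54958920108 + 228977 = 54959149085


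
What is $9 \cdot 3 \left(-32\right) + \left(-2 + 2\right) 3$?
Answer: $-864$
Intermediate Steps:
$9 \cdot 3 \left(-32\right) + \left(-2 + 2\right) 3 = 27 \left(-32\right) + 0 \cdot 3 = -864 + 0 = -864$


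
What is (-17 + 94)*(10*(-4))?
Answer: -3080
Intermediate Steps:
(-17 + 94)*(10*(-4)) = 77*(-40) = -3080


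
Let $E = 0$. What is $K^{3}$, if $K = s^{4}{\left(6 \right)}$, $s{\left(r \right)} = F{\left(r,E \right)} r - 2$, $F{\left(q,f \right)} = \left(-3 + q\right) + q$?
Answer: $390877006486250192896$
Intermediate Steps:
$F{\left(q,f \right)} = -3 + 2 q$
$s{\left(r \right)} = -2 + r \left(-3 + 2 r\right)$ ($s{\left(r \right)} = \left(-3 + 2 r\right) r - 2 = r \left(-3 + 2 r\right) - 2 = -2 + r \left(-3 + 2 r\right)$)
$K = 7311616$ ($K = \left(-2 + 6 \left(-3 + 2 \cdot 6\right)\right)^{4} = \left(-2 + 6 \left(-3 + 12\right)\right)^{4} = \left(-2 + 6 \cdot 9\right)^{4} = \left(-2 + 54\right)^{4} = 52^{4} = 7311616$)
$K^{3} = 7311616^{3} = 390877006486250192896$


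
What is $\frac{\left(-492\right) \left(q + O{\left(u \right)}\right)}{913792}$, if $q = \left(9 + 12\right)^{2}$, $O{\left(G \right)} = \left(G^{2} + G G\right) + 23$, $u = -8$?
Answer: $- \frac{4551}{14278} \approx -0.31874$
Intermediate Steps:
$O{\left(G \right)} = 23 + 2 G^{2}$ ($O{\left(G \right)} = \left(G^{2} + G^{2}\right) + 23 = 2 G^{2} + 23 = 23 + 2 G^{2}$)
$q = 441$ ($q = 21^{2} = 441$)
$\frac{\left(-492\right) \left(q + O{\left(u \right)}\right)}{913792} = \frac{\left(-492\right) \left(441 + \left(23 + 2 \left(-8\right)^{2}\right)\right)}{913792} = - 492 \left(441 + \left(23 + 2 \cdot 64\right)\right) \frac{1}{913792} = - 492 \left(441 + \left(23 + 128\right)\right) \frac{1}{913792} = - 492 \left(441 + 151\right) \frac{1}{913792} = \left(-492\right) 592 \cdot \frac{1}{913792} = \left(-291264\right) \frac{1}{913792} = - \frac{4551}{14278}$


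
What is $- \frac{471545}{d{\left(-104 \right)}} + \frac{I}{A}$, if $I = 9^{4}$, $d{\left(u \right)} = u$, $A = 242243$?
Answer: $\frac{114229157779}{25193272} \approx 4534.1$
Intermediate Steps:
$I = 6561$
$- \frac{471545}{d{\left(-104 \right)}} + \frac{I}{A} = - \frac{471545}{-104} + \frac{6561}{242243} = \left(-471545\right) \left(- \frac{1}{104}\right) + 6561 \cdot \frac{1}{242243} = \frac{471545}{104} + \frac{6561}{242243} = \frac{114229157779}{25193272}$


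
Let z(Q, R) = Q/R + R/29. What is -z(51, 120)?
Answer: -5293/1160 ≈ -4.5629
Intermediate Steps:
z(Q, R) = R/29 + Q/R (z(Q, R) = Q/R + R*(1/29) = Q/R + R/29 = R/29 + Q/R)
-z(51, 120) = -((1/29)*120 + 51/120) = -(120/29 + 51*(1/120)) = -(120/29 + 17/40) = -1*5293/1160 = -5293/1160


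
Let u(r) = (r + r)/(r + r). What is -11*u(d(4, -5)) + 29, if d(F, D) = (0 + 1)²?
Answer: 18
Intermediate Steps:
d(F, D) = 1 (d(F, D) = 1² = 1)
u(r) = 1 (u(r) = (2*r)/((2*r)) = (2*r)*(1/(2*r)) = 1)
-11*u(d(4, -5)) + 29 = -11*1 + 29 = -11 + 29 = 18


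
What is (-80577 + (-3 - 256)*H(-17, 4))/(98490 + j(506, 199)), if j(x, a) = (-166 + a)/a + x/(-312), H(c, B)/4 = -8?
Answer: -320591388/436782623 ≈ -0.73398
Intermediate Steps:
H(c, B) = -32 (H(c, B) = 4*(-8) = -32)
j(x, a) = -x/312 + (-166 + a)/a (j(x, a) = (-166 + a)/a + x*(-1/312) = (-166 + a)/a - x/312 = -x/312 + (-166 + a)/a)
(-80577 + (-3 - 256)*H(-17, 4))/(98490 + j(506, 199)) = (-80577 + (-3 - 256)*(-32))/(98490 + (1 - 166/199 - 1/312*506)) = (-80577 - 259*(-32))/(98490 + (1 - 166*1/199 - 253/156)) = (-80577 + 8288)/(98490 + (1 - 166/199 - 253/156)) = -72289/(98490 - 45199/31044) = -72289/3057478361/31044 = -72289*31044/3057478361 = -320591388/436782623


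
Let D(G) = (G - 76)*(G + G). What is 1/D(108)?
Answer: 1/6912 ≈ 0.00014468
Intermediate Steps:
D(G) = 2*G*(-76 + G) (D(G) = (-76 + G)*(2*G) = 2*G*(-76 + G))
1/D(108) = 1/(2*108*(-76 + 108)) = 1/(2*108*32) = 1/6912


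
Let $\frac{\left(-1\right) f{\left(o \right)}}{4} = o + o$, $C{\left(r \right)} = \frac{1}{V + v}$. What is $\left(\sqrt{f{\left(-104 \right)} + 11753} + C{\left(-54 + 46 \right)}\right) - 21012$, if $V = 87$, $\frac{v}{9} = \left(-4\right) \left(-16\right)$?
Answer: $- \frac{13930955}{663} + \sqrt{12585} \approx -20900.0$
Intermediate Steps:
$v = 576$ ($v = 9 \left(\left(-4\right) \left(-16\right)\right) = 9 \cdot 64 = 576$)
$C{\left(r \right)} = \frac{1}{663}$ ($C{\left(r \right)} = \frac{1}{87 + 576} = \frac{1}{663}$)
$f{\left(o \right)} = - 8 o$ ($f{\left(o \right)} = - 4 \left(o + o\right) = - 4 \cdot 2 o = - 8 o$)
$\left(\sqrt{f{\left(-104 \right)} + 11753} + C{\left(-54 + 46 \right)}\right) - 21012 = \left(\sqrt{\left(-8\right) \left(-104\right) + 11753} + \frac{1}{663}\right) - 21012 = \left(\sqrt{832 + 11753} + \frac{1}{663}\right) - 21012 = \left(\sqrt{12585} + \frac{1}{663}\right) - 21012 = \left(\frac{1}{663} + \sqrt{12585}\right) - 21012 = - \frac{13930955}{663} + \sqrt{12585}$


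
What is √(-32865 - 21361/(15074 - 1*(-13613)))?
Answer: 4*I*√1690416645262/28687 ≈ 181.29*I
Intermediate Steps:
√(-32865 - 21361/(15074 - 1*(-13613))) = √(-32865 - 21361/(15074 + 13613)) = √(-32865 - 21361/28687) = √(-942819616/28687) = 4*I*√1690416645262/28687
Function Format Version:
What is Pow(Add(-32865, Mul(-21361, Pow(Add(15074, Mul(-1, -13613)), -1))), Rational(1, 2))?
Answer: Mul(Rational(4, 28687), I, Pow(1690416645262, Rational(1, 2))) ≈ Mul(181.29, I)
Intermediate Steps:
Pow(Add(-32865, Mul(-21361, Pow(Add(15074, Mul(-1, -13613)), -1))), Rational(1, 2)) = Pow(Add(-32865, Mul(-21361, Pow(Add(15074, 13613), -1))), Rational(1, 2)) = Pow(Add(-32865, Mul(-21361, Pow(28687, -1))), Rational(1, 2)) = Pow(Add(-32865, Mul(-21361, Rational(1, 28687))), Rational(1, 2)) = Pow(Add(-32865, Rational(-21361, 28687)), Rational(1, 2)) = Pow(Rational(-942819616, 28687), Rational(1, 2)) = Mul(Rational(4, 28687), I, Pow(1690416645262, Rational(1, 2)))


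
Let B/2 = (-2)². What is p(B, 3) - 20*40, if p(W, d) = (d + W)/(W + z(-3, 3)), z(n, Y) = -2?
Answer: -4789/6 ≈ -798.17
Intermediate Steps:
B = 8 (B = 2*(-2)² = 2*4 = 8)
p(W, d) = (W + d)/(-2 + W) (p(W, d) = (d + W)/(W - 2) = (W + d)/(-2 + W))
p(B, 3) - 20*40 = (8 + 3)/(-2 + 8) - 20*40 = 11/6 - 800 = -4789/6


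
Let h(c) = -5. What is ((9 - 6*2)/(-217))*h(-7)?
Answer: -15/217 ≈ -0.069124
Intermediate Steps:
((9 - 6*2)/(-217))*h(-7) = ((9 - 6*2)/(-217))*(-5) = ((9 - 12)*(-1/217))*(-5) = -3*(-1/217)*(-5) = (3/217)*(-5) = -15/217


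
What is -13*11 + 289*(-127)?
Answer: -36846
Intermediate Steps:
-13*11 + 289*(-127) = -143 - 36703 = -36846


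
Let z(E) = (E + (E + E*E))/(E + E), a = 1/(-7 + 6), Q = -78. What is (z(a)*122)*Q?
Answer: -4758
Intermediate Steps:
a = -1 (a = 1/(-1) = -1)
z(E) = (E² + 2*E)/(2*E) (z(E) = (E + (E + E²))/((2*E)) = (E² + 2*E)*(1/(2*E)) = (E² + 2*E)/(2*E))
(z(a)*122)*Q = ((1 + (½)*(-1))*122)*(-78) = ((1 - ½)*122)*(-78) = ((½)*122)*(-78) = 61*(-78) = -4758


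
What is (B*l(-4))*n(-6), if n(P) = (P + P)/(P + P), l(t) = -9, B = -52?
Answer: 468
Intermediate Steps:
n(P) = 1 (n(P) = (2*P)/((2*P)) = (2*P)*(1/(2*P)) = 1)
(B*l(-4))*n(-6) = -52*(-9)*1 = 468*1 = 468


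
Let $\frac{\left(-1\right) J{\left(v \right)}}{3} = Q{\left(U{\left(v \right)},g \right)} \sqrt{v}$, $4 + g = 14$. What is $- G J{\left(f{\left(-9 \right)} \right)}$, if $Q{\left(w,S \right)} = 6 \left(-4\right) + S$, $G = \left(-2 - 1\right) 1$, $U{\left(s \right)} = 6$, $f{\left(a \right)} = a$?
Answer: $378 i \approx 378.0 i$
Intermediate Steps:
$g = 10$ ($g = -4 + 14 = 10$)
$G = -3$ ($G = \left(-3\right) 1 = -3$)
$Q{\left(w,S \right)} = -24 + S$
$J{\left(v \right)} = 42 \sqrt{v}$ ($J{\left(v \right)} = - 3 \left(-24 + 10\right) \sqrt{v} = - 3 \left(- 14 \sqrt{v}\right) = 42 \sqrt{v}$)
$- G J{\left(f{\left(-9 \right)} \right)} = \left(-1\right) \left(-3\right) 42 \sqrt{-9} = 3 \cdot 42 \cdot 3 i = 3 \cdot 126 i = 378 i$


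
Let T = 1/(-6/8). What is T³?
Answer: -64/27 ≈ -2.3704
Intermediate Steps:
T = -4/3 (T = 1/(-6*⅛) = 1/(-¾) = -4/3 ≈ -1.3333)
T³ = (-4/3)³ = -64/27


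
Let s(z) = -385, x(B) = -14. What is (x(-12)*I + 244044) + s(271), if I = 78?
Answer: 242567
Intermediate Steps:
(x(-12)*I + 244044) + s(271) = (-14*78 + 244044) - 385 = (-1092 + 244044) - 385 = 242952 - 385 = 242567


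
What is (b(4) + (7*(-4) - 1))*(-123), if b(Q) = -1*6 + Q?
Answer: 3813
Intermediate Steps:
b(Q) = -6 + Q
(b(4) + (7*(-4) - 1))*(-123) = ((-6 + 4) + (7*(-4) - 1))*(-123) = (-2 + (-28 - 1))*(-123) = (-2 - 29)*(-123) = -31*(-123) = 3813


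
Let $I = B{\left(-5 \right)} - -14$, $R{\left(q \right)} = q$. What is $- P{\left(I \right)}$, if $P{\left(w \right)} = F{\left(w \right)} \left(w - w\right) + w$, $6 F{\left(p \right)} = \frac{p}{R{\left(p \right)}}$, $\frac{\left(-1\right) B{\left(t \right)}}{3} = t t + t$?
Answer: $46$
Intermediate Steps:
$B{\left(t \right)} = - 3 t - 3 t^{2}$ ($B{\left(t \right)} = - 3 \left(t t + t\right) = - 3 \left(t^{2} + t\right) = - 3 \left(t + t^{2}\right) = - 3 t - 3 t^{2}$)
$F{\left(p \right)} = \frac{1}{6}$ ($F{\left(p \right)} = \frac{p \frac{1}{p}}{6} = \frac{1}{6} \cdot 1 = \frac{1}{6}$)
$I = -46$ ($I = \left(-3\right) \left(-5\right) \left(1 - 5\right) - -14 = \left(-3\right) \left(-5\right) \left(-4\right) + 14 = -60 + 14 = -46$)
$P{\left(w \right)} = w$ ($P{\left(w \right)} = \frac{w - w}{6} + w = \frac{1}{6} \cdot 0 + w = 0 + w = w$)
$- P{\left(I \right)} = \left(-1\right) \left(-46\right) = 46$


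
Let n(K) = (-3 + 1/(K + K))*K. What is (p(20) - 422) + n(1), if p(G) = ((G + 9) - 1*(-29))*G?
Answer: 1471/2 ≈ 735.50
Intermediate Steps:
n(K) = K*(-3 + 1/(2*K)) (n(K) = (-3 + 1/(2*K))*K = K*(-3 + 1/(2*K)))
p(G) = G*(38 + G) (p(G) = ((9 + G) + 29)*G = (38 + G)*G = G*(38 + G))
(p(20) - 422) + n(1) = (20*(38 + 20) - 422) + (½ - 3*1) = (20*58 - 422) + (½ - 3) = (1160 - 422) - 5/2 = 738 - 5/2 = 1471/2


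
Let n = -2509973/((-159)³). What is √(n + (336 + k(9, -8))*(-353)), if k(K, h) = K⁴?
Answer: I*√1556049173652294/25281 ≈ 1560.3*I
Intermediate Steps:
n = 2509973/4019679 (n = -2509973/(-4019679) = -2509973*(-1/4019679) = 2509973/4019679 ≈ 0.62442)
√(n + (336 + k(9, -8))*(-353)) = √(2509973/4019679 + (336 + 9⁴)*(-353)) = √(2509973/4019679 + (336 + 6561)*(-353)) = √(2509973/4019679 + 6897*(-353)) = √(2509973/4019679 - 2434641) = √(-9786472790266/4019679) = I*√1556049173652294/25281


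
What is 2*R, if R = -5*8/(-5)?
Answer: 16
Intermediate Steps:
R = 8 (R = -40*(-⅕) = 8)
2*R = 2*8 = 16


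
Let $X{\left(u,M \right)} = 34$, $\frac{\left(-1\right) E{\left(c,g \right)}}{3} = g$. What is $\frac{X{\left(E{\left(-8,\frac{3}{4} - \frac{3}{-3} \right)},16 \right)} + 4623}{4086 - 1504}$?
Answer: $\frac{4657}{2582} \approx 1.8036$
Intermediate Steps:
$E{\left(c,g \right)} = - 3 g$
$\frac{X{\left(E{\left(-8,\frac{3}{4} - \frac{3}{-3} \right)},16 \right)} + 4623}{4086 - 1504} = \frac{34 + 4623}{4086 - 1504} = \frac{4657}{2582}$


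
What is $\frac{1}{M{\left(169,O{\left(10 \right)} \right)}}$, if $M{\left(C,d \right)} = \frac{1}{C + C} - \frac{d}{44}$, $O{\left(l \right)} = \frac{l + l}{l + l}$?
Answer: $- \frac{7436}{147} \approx -50.585$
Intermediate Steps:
$O{\left(l \right)} = 1$ ($O{\left(l \right)} = \frac{2 l}{2 l} = 2 l \frac{1}{2 l} = 1$)
$M{\left(C,d \right)} = \frac{1}{2 C} - \frac{d}{44}$ ($M{\left(C,d \right)} = \frac{1}{2 C} - d \frac{1}{44} = \frac{1}{2 C} - \frac{d}{44}$)
$\frac{1}{M{\left(169,O{\left(10 \right)} \right)}} = \frac{1}{\frac{1}{44} \cdot \frac{1}{169} \left(22 - 169 \cdot 1\right)} = \frac{1}{\frac{1}{44} \cdot \frac{1}{169} \left(22 - 169\right)} = \frac{1}{\frac{1}{44} \cdot \frac{1}{169} \left(-147\right)} = \frac{1}{- \frac{147}{7436}} = - \frac{7436}{147}$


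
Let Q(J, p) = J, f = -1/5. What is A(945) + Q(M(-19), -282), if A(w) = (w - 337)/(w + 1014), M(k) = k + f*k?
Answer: -145844/9795 ≈ -14.890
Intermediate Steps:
f = -⅕ (f = -1*⅕ = -⅕ ≈ -0.20000)
M(k) = 4*k/5 (M(k) = k - k/5 = 4*k/5)
A(w) = (-337 + w)/(1014 + w)
A(945) + Q(M(-19), -282) = (-337 + 945)/(1014 + 945) + (⅘)*(-19) = 608/1959 - 76/5 = -145844/9795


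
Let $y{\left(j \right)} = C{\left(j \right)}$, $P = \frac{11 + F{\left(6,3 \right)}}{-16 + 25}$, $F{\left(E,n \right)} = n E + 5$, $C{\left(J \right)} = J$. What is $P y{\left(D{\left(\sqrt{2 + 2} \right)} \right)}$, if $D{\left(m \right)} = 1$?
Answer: $\frac{34}{9} \approx 3.7778$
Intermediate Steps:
$F{\left(E,n \right)} = 5 + E n$ ($F{\left(E,n \right)} = E n + 5 = 5 + E n$)
$P = \frac{34}{9}$ ($P = \frac{11 + \left(5 + 6 \cdot 3\right)}{-16 + 25} = \frac{11 + \left(5 + 18\right)}{9} = \left(11 + 23\right) \frac{1}{9} = 34 \cdot \frac{1}{9} = \frac{34}{9} \approx 3.7778$)
$y{\left(j \right)} = j$
$P y{\left(D{\left(\sqrt{2 + 2} \right)} \right)} = \frac{34}{9} \cdot 1 = \frac{34}{9}$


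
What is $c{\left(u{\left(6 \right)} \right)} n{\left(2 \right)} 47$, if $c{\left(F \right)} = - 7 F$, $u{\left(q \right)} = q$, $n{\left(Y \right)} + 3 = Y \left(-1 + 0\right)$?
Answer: $9870$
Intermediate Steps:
$n{\left(Y \right)} = -3 - Y$ ($n{\left(Y \right)} = -3 + Y \left(-1 + 0\right) = -3 + Y \left(-1\right) = -3 - Y$)
$c{\left(u{\left(6 \right)} \right)} n{\left(2 \right)} 47 = \left(-7\right) 6 \left(-3 - 2\right) 47 = - 42 \left(-3 - 2\right) 47 = \left(-42\right) \left(-5\right) 47 = 210 \cdot 47 = 9870$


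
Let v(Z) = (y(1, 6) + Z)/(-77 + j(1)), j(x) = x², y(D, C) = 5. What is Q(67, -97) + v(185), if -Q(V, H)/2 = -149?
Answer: 591/2 ≈ 295.50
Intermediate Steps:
Q(V, H) = 298 (Q(V, H) = -2*(-149) = 298)
v(Z) = -5/76 - Z/76 (v(Z) = (5 + Z)/(-77 + 1²) = (5 + Z)/(-77 + 1) = (5 + Z)/(-76) = (5 + Z)*(-1/76) = -5/76 - Z/76)
Q(67, -97) + v(185) = 298 + (-5/76 - 1/76*185) = 298 + (-5/76 - 185/76) = 298 - 5/2 = 591/2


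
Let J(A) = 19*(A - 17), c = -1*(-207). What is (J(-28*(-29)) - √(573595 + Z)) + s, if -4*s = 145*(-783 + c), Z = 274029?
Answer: 35985 - 2*√211906 ≈ 35064.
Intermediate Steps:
c = 207
J(A) = -323 + 19*A (J(A) = 19*(-17 + A) = -323 + 19*A)
s = 20880 (s = -145*(-783 + 207)/4 = -145*(-576)/4 = -¼*(-83520) = 20880)
(J(-28*(-29)) - √(573595 + Z)) + s = ((-323 + 19*(-28*(-29))) - √(573595 + 274029)) + 20880 = ((-323 + 19*812) - √847624) + 20880 = ((-323 + 15428) - 2*√211906) + 20880 = (15105 - 2*√211906) + 20880 = 35985 - 2*√211906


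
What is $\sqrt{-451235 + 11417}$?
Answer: $i \sqrt{439818} \approx 663.19 i$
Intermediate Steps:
$\sqrt{-451235 + 11417} = \sqrt{-439818} = i \sqrt{439818}$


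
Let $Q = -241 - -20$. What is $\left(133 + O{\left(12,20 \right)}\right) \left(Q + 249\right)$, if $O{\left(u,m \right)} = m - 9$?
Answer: $4032$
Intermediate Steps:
$O{\left(u,m \right)} = -9 + m$
$Q = -221$ ($Q = -241 + 20 = -221$)
$\left(133 + O{\left(12,20 \right)}\right) \left(Q + 249\right) = \left(133 + \left(-9 + 20\right)\right) \left(-221 + 249\right) = \left(133 + 11\right) 28 = 144 \cdot 28 = 4032$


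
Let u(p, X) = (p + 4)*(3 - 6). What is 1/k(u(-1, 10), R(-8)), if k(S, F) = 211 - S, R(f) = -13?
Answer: 1/220 ≈ 0.0045455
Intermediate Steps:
u(p, X) = -12 - 3*p (u(p, X) = (4 + p)*(-3) = -12 - 3*p)
1/k(u(-1, 10), R(-8)) = 1/(211 - (-12 - 3*(-1))) = 1/(211 - (-12 + 3)) = 1/(211 - 1*(-9)) = 1/(211 + 9) = 1/220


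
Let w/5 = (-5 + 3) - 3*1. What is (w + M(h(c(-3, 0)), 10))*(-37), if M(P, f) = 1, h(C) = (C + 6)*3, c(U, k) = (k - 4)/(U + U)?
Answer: 888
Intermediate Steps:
c(U, k) = (-4 + k)/(2*U) (c(U, k) = (-4 + k)/((2*U)) = (-4 + k)*(1/(2*U)) = (-4 + k)/(2*U))
h(C) = 18 + 3*C (h(C) = (6 + C)*3 = 18 + 3*C)
w = -25 (w = 5*((-5 + 3) - 3*1) = 5*(-2 - 3) = 5*(-5) = -25)
(w + M(h(c(-3, 0)), 10))*(-37) = (-25 + 1)*(-37) = -24*(-37) = 888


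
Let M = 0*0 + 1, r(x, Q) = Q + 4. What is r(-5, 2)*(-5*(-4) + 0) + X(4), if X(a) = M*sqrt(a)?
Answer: 122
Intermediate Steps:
r(x, Q) = 4 + Q
M = 1 (M = 0 + 1 = 1)
X(a) = sqrt(a) (X(a) = 1*sqrt(a) = sqrt(a))
r(-5, 2)*(-5*(-4) + 0) + X(4) = (4 + 2)*(-5*(-4) + 0) + sqrt(4) = 6*(20 + 0) + 2 = 6*20 + 2 = 120 + 2 = 122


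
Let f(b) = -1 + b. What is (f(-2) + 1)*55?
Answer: -110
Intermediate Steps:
(f(-2) + 1)*55 = ((-1 - 2) + 1)*55 = (-3 + 1)*55 = -2*55 = -110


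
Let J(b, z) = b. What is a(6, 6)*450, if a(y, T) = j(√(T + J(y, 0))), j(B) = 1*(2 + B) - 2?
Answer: 900*√3 ≈ 1558.8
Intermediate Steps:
j(B) = B (j(B) = (2 + B) - 2 = B)
a(y, T) = √(T + y)
a(6, 6)*450 = √(6 + 6)*450 = √12*450 = (2*√3)*450 = 900*√3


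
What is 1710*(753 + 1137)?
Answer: 3231900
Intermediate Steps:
1710*(753 + 1137) = 1710*1890 = 3231900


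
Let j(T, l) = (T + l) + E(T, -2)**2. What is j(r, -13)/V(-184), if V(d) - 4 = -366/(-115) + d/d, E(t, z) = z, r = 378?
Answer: 42435/941 ≈ 45.096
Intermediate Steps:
V(d) = 941/115 (V(d) = 4 + (-366/(-115) + d/d) = 4 + (-366*(-1/115) + 1) = 4 + (366/115 + 1) = 4 + 481/115 = 941/115)
j(T, l) = 4 + T + l (j(T, l) = (T + l) + (-2)**2 = (T + l) + 4 = 4 + T + l)
j(r, -13)/V(-184) = (4 + 378 - 13)/(941/115) = 369*(115/941) = 42435/941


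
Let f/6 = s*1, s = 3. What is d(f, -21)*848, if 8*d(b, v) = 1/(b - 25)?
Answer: -106/7 ≈ -15.143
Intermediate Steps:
f = 18 (f = 6*(3*1) = 6*3 = 18)
d(b, v) = 1/(8*(-25 + b)) (d(b, v) = 1/(8*(b - 25)) = 1/(8*(-25 + b)))
d(f, -21)*848 = (1/(8*(-25 + 18)))*848 = ((⅛)/(-7))*848 = ((⅛)*(-⅐))*848 = -1/56*848 = -106/7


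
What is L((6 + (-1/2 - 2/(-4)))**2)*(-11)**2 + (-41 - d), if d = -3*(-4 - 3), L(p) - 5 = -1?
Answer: 422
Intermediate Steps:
L(p) = 4 (L(p) = 5 - 1 = 4)
d = 21 (d = -3*(-7) = 21)
L((6 + (-1/2 - 2/(-4)))**2)*(-11)**2 + (-41 - d) = 4*(-11)**2 + (-41 - 1*21) = 4*121 + (-41 - 21) = 484 - 62 = 422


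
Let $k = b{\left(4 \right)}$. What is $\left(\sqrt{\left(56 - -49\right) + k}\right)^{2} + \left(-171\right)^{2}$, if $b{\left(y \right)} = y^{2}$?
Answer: $29362$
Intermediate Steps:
$k = 16$ ($k = 4^{2} = 16$)
$\left(\sqrt{\left(56 - -49\right) + k}\right)^{2} + \left(-171\right)^{2} = \left(\sqrt{\left(56 - -49\right) + 16}\right)^{2} + \left(-171\right)^{2} = \left(\sqrt{\left(56 + 49\right) + 16}\right)^{2} + 29241 = \left(\sqrt{105 + 16}\right)^{2} + 29241 = \left(\sqrt{121}\right)^{2} + 29241 = 11^{2} + 29241 = 121 + 29241 = 29362$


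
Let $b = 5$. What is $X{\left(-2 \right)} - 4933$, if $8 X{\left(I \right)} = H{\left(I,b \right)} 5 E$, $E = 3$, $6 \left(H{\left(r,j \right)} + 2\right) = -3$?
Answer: $- \frac{79003}{16} \approx -4937.7$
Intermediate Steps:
$H{\left(r,j \right)} = - \frac{5}{2}$ ($H{\left(r,j \right)} = -2 + \frac{1}{6} \left(-3\right) = -2 - \frac{1}{2} = - \frac{5}{2}$)
$X{\left(I \right)} = - \frac{75}{16}$ ($X{\left(I \right)} = \frac{\left(- \frac{5}{2}\right) 5 \cdot 3}{8} = \frac{\left(- \frac{25}{2}\right) 3}{8} = \frac{1}{8} \left(- \frac{75}{2}\right) = - \frac{75}{16}$)
$X{\left(-2 \right)} - 4933 = - \frac{75}{16} - 4933 = - \frac{79003}{16}$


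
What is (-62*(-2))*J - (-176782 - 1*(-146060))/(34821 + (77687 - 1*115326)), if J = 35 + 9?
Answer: 7672143/1409 ≈ 5445.1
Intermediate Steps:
J = 44
(-62*(-2))*J - (-176782 - 1*(-146060))/(34821 + (77687 - 1*115326)) = -62*(-2)*44 - (-176782 - 1*(-146060))/(34821 + (77687 - 1*115326)) = 124*44 - (-176782 + 146060)/(34821 + (77687 - 115326)) = 5456 - (-30722)/(34821 - 37639) = 5456 - (-30722)/(-2818) = 5456 - (-30722)*(-1)/2818 = 5456 - 1*15361/1409 = 5456 - 15361/1409 = 7672143/1409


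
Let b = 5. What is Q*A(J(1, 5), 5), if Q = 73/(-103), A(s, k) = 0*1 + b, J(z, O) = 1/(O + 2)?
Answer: -365/103 ≈ -3.5437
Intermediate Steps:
J(z, O) = 1/(2 + O)
A(s, k) = 5 (A(s, k) = 0*1 + 5 = 0 + 5 = 5)
Q = -73/103 (Q = 73*(-1/103) = -73/103 ≈ -0.70874)
Q*A(J(1, 5), 5) = -73/103*5 = -365/103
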